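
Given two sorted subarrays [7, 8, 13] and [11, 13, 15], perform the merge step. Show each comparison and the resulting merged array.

Merging process:

Compare 7 vs 11: take 7 from left. Merged: [7]
Compare 8 vs 11: take 8 from left. Merged: [7, 8]
Compare 13 vs 11: take 11 from right. Merged: [7, 8, 11]
Compare 13 vs 13: take 13 from left. Merged: [7, 8, 11, 13]
Append remaining from right: [13, 15]. Merged: [7, 8, 11, 13, 13, 15]

Final merged array: [7, 8, 11, 13, 13, 15]
Total comparisons: 4

The merged array is [7, 8, 11, 13, 13, 15], requiring 4 comparisons. The merge step runs in O(n) time where n is the total number of elements.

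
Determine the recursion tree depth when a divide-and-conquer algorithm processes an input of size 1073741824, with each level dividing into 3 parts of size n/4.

For divide and conquer with division factor 4:

Problem sizes at each level:
Level 0: 1073741824
Level 1: 268435456
Level 2: 67108864
Level 3: 16777216
Level 4: 4194304
Level 5: 1048576
Level 6: 262144
Level 7: 65536
Level 8: 16384
Level 9: 4096
Level 10: 1024
Level 11: 256
Level 12: 64
Level 13: 16
Level 14: 4
Level 15: 1

The root is level 0 and the size-1 base case is level 15 (the tree spans levels 0 through 15, i.e. 16 levels counting the root), so the depth is the number of divisions: log_4(1073741824) = 15

The recursion tree depth is log_4(1073741824) = 15. At each level, the problem size is divided by 4, so it takes 15 divisions to reduce to a base case of size 1. The algorithm makes 3 recursive calls at each level.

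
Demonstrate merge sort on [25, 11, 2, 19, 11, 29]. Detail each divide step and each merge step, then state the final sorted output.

Merge sort trace:

Split: [25, 11, 2, 19, 11, 29] -> [25, 11, 2] and [19, 11, 29]
  Split: [25, 11, 2] -> [25] and [11, 2]
    Split: [11, 2] -> [11] and [2]
    Merge: [11] + [2] -> [2, 11]
  Merge: [25] + [2, 11] -> [2, 11, 25]
  Split: [19, 11, 29] -> [19] and [11, 29]
    Split: [11, 29] -> [11] and [29]
    Merge: [11] + [29] -> [11, 29]
  Merge: [19] + [11, 29] -> [11, 19, 29]
Merge: [2, 11, 25] + [11, 19, 29] -> [2, 11, 11, 19, 25, 29]

Final sorted array: [2, 11, 11, 19, 25, 29]

The merge sort proceeds by recursively splitting the array and merging sorted halves.
After all merges, the sorted array is [2, 11, 11, 19, 25, 29].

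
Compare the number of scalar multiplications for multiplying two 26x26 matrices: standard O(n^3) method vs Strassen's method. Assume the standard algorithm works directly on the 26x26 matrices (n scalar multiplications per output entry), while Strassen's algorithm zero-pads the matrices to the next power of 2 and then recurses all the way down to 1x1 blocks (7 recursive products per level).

Matrix multiplication for 26x26 matrices:

Strassen's algorithm requires power-of-2 dimensions. Pad 26x26 to 32x32 (next power of 2).

Standard algorithm: 26^3 = 17576 multiplications
Strassen's algorithm: 7^(log2(32)) = 7^5 = 16807 multiplications
Savings: 17576 - 16807 = 769 multiplications

Standard: 17576 multiplications (26^3). Strassen: 16807 multiplications (7^5, after padding to 32x32). Strassen reduces 8 recursive multiplications to 7 at each level.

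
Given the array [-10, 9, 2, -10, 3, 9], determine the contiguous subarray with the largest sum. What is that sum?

Using Kadane's algorithm on [-10, 9, 2, -10, 3, 9]:

Scanning through the array:
Position 1 (value 9): max_ending_here = 9, max_so_far = 9
Position 2 (value 2): max_ending_here = 11, max_so_far = 11
Position 3 (value -10): max_ending_here = 1, max_so_far = 11
Position 4 (value 3): max_ending_here = 4, max_so_far = 11
Position 5 (value 9): max_ending_here = 13, max_so_far = 13

Maximum subarray: [9, 2, -10, 3, 9]
Maximum sum: 13

The maximum subarray is [9, 2, -10, 3, 9] with sum 13. This subarray runs from index 1 to index 5.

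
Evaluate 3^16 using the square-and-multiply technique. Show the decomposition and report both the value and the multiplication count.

Computing 3^16 by squaring (build up from 3^1; each line after the first costs one multiplication):

3^1 = 3
3^2 = (3^1)^2 = 3^2 = 9
3^4 = (3^2)^2 = 9^2 = 81
3^8 = (3^4)^2 = 81^2 = 6561
3^16 = (3^8)^2 = 6561^2 = 43046721

Result: 43046721
Multiplications needed: 4 (4 lines after 3^1)

3^16 = 43046721. Using exponentiation by squaring, this requires 4 multiplications. The key idea: if the exponent is even, square the half-power; if odd, multiply by the base once.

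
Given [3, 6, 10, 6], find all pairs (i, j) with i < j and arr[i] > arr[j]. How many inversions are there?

Finding inversions in [3, 6, 10, 6]:

(2, 3): arr[2]=10 > arr[3]=6

Total inversions: 1

The array has 1 inversion(s): (2,3). Each pair (i,j) satisfies i < j and arr[i] > arr[j].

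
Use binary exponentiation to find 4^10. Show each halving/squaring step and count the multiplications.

Computing 4^10 by squaring (build up from 4^1; each line after the first costs one multiplication):

4^1 = 4
4^2 = (4^1)^2 = 4^2 = 16
4^4 = (4^2)^2 = 16^2 = 256
4^5 = 4 * 4^4 = 4 * 256 = 1024
4^10 = (4^5)^2 = 1024^2 = 1048576

Result: 1048576
Multiplications needed: 4 (4 lines after 4^1)

4^10 = 1048576. Using exponentiation by squaring, this requires 4 multiplications. The key idea: if the exponent is even, square the half-power; if odd, multiply by the base once.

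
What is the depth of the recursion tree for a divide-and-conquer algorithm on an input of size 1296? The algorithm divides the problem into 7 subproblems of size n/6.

For divide and conquer with division factor 6:

Problem sizes at each level:
Level 0: 1296
Level 1: 216
Level 2: 36
Level 3: 6
Level 4: 1

The root is level 0 and the size-1 base case is level 4 (the tree spans levels 0 through 4, i.e. 5 levels counting the root), so the depth is the number of divisions: log_6(1296) = 4

The recursion tree depth is log_6(1296) = 4. At each level, the problem size is divided by 6, so it takes 4 divisions to reduce to a base case of size 1. The algorithm makes 7 recursive calls at each level.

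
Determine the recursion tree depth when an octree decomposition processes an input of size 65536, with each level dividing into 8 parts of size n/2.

For divide and conquer with division factor 2:

Problem sizes at each level:
Level 0: 65536
Level 1: 32768
Level 2: 16384
Level 3: 8192
Level 4: 4096
Level 5: 2048
Level 6: 1024
Level 7: 512
Level 8: 256
Level 9: 128
Level 10: 64
Level 11: 32
Level 12: 16
Level 13: 8
Level 14: 4
Level 15: 2
Level 16: 1

The root is level 0 and the size-1 base case is level 16 (the tree spans levels 0 through 16, i.e. 17 levels counting the root), so the depth is the number of divisions: log_2(65536) = 16

The recursion tree depth is log_2(65536) = 16. At each level, the problem size is divided by 2, so it takes 16 divisions to reduce to a base case of size 1. The algorithm makes 8 recursive calls at each level.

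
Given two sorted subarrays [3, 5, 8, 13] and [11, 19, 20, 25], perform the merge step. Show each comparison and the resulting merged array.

Merging process:

Compare 3 vs 11: take 3 from left. Merged: [3]
Compare 5 vs 11: take 5 from left. Merged: [3, 5]
Compare 8 vs 11: take 8 from left. Merged: [3, 5, 8]
Compare 13 vs 11: take 11 from right. Merged: [3, 5, 8, 11]
Compare 13 vs 19: take 13 from left. Merged: [3, 5, 8, 11, 13]
Append remaining from right: [19, 20, 25]. Merged: [3, 5, 8, 11, 13, 19, 20, 25]

Final merged array: [3, 5, 8, 11, 13, 19, 20, 25]
Total comparisons: 5

The merged array is [3, 5, 8, 11, 13, 19, 20, 25], requiring 5 comparisons. The merge step runs in O(n) time where n is the total number of elements.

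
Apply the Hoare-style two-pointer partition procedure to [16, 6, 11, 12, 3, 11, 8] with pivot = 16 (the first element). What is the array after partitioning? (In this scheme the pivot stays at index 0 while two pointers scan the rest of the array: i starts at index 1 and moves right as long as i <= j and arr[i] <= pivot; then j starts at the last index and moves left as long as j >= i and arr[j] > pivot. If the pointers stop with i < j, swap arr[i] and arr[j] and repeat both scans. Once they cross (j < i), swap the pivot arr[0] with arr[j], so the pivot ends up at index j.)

Hoare-style two-pointer partition with pivot = 16:

Initial array: [16, 6, 11, 12, 3, 11, 8]

Pointers start at i = 1, j = 6.
i ends at 7, j ends at 6: the pointers have crossed (j < i), so scanning stops.

Swap pivot arr[0] with arr[6] to place pivot at position 6: [8, 6, 11, 12, 3, 11, 16]
Pivot position: 6

After partitioning with pivot 16, the array becomes [8, 6, 11, 12, 3, 11, 16]. The pivot is placed at index 6. All elements to the left of the pivot are <= 16, and all elements to the right are > 16.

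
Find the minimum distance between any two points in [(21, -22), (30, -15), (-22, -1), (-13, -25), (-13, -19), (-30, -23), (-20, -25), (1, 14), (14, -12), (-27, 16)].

Computing all pairwise distances among 10 points:

d((21, -22), (30, -15)) = 11.4018
d((21, -22), (-22, -1)) = 47.8539
d((21, -22), (-13, -25)) = 34.1321
d((21, -22), (-13, -19)) = 34.1321
d((21, -22), (-30, -23)) = 51.0098
d((21, -22), (-20, -25)) = 41.1096
d((21, -22), (1, 14)) = 41.1825
d((21, -22), (14, -12)) = 12.2066
d((21, -22), (-27, 16)) = 61.2209
d((30, -15), (-22, -1)) = 53.8516
d((30, -15), (-13, -25)) = 44.1475
d((30, -15), (-13, -19)) = 43.1856
d((30, -15), (-30, -23)) = 60.531
d((30, -15), (-20, -25)) = 50.9902
d((30, -15), (1, 14)) = 41.0122
d((30, -15), (14, -12)) = 16.2788
d((30, -15), (-27, 16)) = 64.8845
d((-22, -1), (-13, -25)) = 25.632
d((-22, -1), (-13, -19)) = 20.1246
d((-22, -1), (-30, -23)) = 23.4094
d((-22, -1), (-20, -25)) = 24.0832
d((-22, -1), (1, 14)) = 27.4591
d((-22, -1), (14, -12)) = 37.6431
d((-22, -1), (-27, 16)) = 17.72
d((-13, -25), (-13, -19)) = 6.0 <-- minimum
d((-13, -25), (-30, -23)) = 17.1172
d((-13, -25), (-20, -25)) = 7.0
d((-13, -25), (1, 14)) = 41.4367
d((-13, -25), (14, -12)) = 29.9666
d((-13, -25), (-27, 16)) = 43.3244
d((-13, -19), (-30, -23)) = 17.4642
d((-13, -19), (-20, -25)) = 9.2195
d((-13, -19), (1, 14)) = 35.8469
d((-13, -19), (14, -12)) = 27.8927
d((-13, -19), (-27, 16)) = 37.6962
d((-30, -23), (-20, -25)) = 10.198
d((-30, -23), (1, 14)) = 48.2701
d((-30, -23), (14, -12)) = 45.3542
d((-30, -23), (-27, 16)) = 39.1152
d((-20, -25), (1, 14)) = 44.2945
d((-20, -25), (14, -12)) = 36.4005
d((-20, -25), (-27, 16)) = 41.5933
d((1, 14), (14, -12)) = 29.0689
d((1, 14), (-27, 16)) = 28.0713
d((14, -12), (-27, 16)) = 49.6488

Closest pair: (-13, -25) and (-13, -19) with distance 6.0

The closest pair is (-13, -25) and (-13, -19) with Euclidean distance 6.0. For 10 points, brute-force pairwise comparison is shown above. For large n, the divide-and-conquer algorithm (sort by x, recurse on halves, check the dividing strip) achieves O(n log n).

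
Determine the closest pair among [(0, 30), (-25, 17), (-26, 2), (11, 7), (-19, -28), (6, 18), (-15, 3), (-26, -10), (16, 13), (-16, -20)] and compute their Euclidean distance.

Computing all pairwise distances among 10 points:

d((0, 30), (-25, 17)) = 28.178
d((0, 30), (-26, 2)) = 38.2099
d((0, 30), (11, 7)) = 25.4951
d((0, 30), (-19, -28)) = 61.0328
d((0, 30), (6, 18)) = 13.4164
d((0, 30), (-15, 3)) = 30.8869
d((0, 30), (-26, -10)) = 47.7074
d((0, 30), (16, 13)) = 23.3452
d((0, 30), (-16, -20)) = 52.4976
d((-25, 17), (-26, 2)) = 15.0333
d((-25, 17), (11, 7)) = 37.3631
d((-25, 17), (-19, -28)) = 45.3982
d((-25, 17), (6, 18)) = 31.0161
d((-25, 17), (-15, 3)) = 17.2047
d((-25, 17), (-26, -10)) = 27.0185
d((-25, 17), (16, 13)) = 41.1947
d((-25, 17), (-16, -20)) = 38.0789
d((-26, 2), (11, 7)) = 37.3363
d((-26, 2), (-19, -28)) = 30.8058
d((-26, 2), (6, 18)) = 35.7771
d((-26, 2), (-15, 3)) = 11.0454
d((-26, 2), (-26, -10)) = 12.0
d((-26, 2), (16, 13)) = 43.4166
d((-26, 2), (-16, -20)) = 24.1661
d((11, 7), (-19, -28)) = 46.0977
d((11, 7), (6, 18)) = 12.083
d((11, 7), (-15, 3)) = 26.3059
d((11, 7), (-26, -10)) = 40.7185
d((11, 7), (16, 13)) = 7.8102 <-- minimum
d((11, 7), (-16, -20)) = 38.1838
d((-19, -28), (6, 18)) = 52.3546
d((-19, -28), (-15, 3)) = 31.257
d((-19, -28), (-26, -10)) = 19.3132
d((-19, -28), (16, 13)) = 53.9073
d((-19, -28), (-16, -20)) = 8.544
d((6, 18), (-15, 3)) = 25.807
d((6, 18), (-26, -10)) = 42.5206
d((6, 18), (16, 13)) = 11.1803
d((6, 18), (-16, -20)) = 43.909
d((-15, 3), (-26, -10)) = 17.0294
d((-15, 3), (16, 13)) = 32.573
d((-15, 3), (-16, -20)) = 23.0217
d((-26, -10), (16, 13)) = 47.8853
d((-26, -10), (-16, -20)) = 14.1421
d((16, 13), (-16, -20)) = 45.9674

Closest pair: (11, 7) and (16, 13) with distance 7.8102

The closest pair is (11, 7) and (16, 13) with Euclidean distance 7.8102. For 10 points, brute-force pairwise comparison is shown above. For large n, the divide-and-conquer algorithm (sort by x, recurse on halves, check the dividing strip) achieves O(n log n).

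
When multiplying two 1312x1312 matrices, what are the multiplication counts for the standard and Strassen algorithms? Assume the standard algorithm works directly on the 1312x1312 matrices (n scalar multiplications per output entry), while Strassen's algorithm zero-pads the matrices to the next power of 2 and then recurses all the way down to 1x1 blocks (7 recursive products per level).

Matrix multiplication for 1312x1312 matrices:

Strassen's algorithm requires power-of-2 dimensions. Pad 1312x1312 to 2048x2048 (next power of 2).

Standard algorithm: 1312^3 = 2258403328 multiplications
Strassen's algorithm: 7^(log2(2048)) = 7^11 = 1977326743 multiplications
Savings: 2258403328 - 1977326743 = 281076585 multiplications

Standard: 2258403328 multiplications (1312^3). Strassen: 1977326743 multiplications (7^11, after padding to 2048x2048). Strassen reduces 8 recursive multiplications to 7 at each level.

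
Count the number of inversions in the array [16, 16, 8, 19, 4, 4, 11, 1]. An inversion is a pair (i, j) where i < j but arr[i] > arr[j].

Finding inversions in [16, 16, 8, 19, 4, 4, 11, 1]:

(0, 2): arr[0]=16 > arr[2]=8
(0, 4): arr[0]=16 > arr[4]=4
(0, 5): arr[0]=16 > arr[5]=4
(0, 6): arr[0]=16 > arr[6]=11
(0, 7): arr[0]=16 > arr[7]=1
(1, 2): arr[1]=16 > arr[2]=8
(1, 4): arr[1]=16 > arr[4]=4
(1, 5): arr[1]=16 > arr[5]=4
(1, 6): arr[1]=16 > arr[6]=11
(1, 7): arr[1]=16 > arr[7]=1
(2, 4): arr[2]=8 > arr[4]=4
(2, 5): arr[2]=8 > arr[5]=4
(2, 7): arr[2]=8 > arr[7]=1
(3, 4): arr[3]=19 > arr[4]=4
(3, 5): arr[3]=19 > arr[5]=4
(3, 6): arr[3]=19 > arr[6]=11
(3, 7): arr[3]=19 > arr[7]=1
(4, 7): arr[4]=4 > arr[7]=1
(5, 7): arr[5]=4 > arr[7]=1
(6, 7): arr[6]=11 > arr[7]=1

Total inversions: 20

The array has 20 inversion(s): (0,2), (0,4), (0,5), (0,6), (0,7), (1,2), (1,4), (1,5), (1,6), (1,7), (2,4), (2,5), (2,7), (3,4), (3,5), (3,6), (3,7), (4,7), (5,7), (6,7). Each pair (i,j) satisfies i < j and arr[i] > arr[j].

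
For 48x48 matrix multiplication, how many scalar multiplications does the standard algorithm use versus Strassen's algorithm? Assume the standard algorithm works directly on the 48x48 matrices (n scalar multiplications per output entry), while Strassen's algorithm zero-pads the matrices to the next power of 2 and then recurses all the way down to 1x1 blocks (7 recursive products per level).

Matrix multiplication for 48x48 matrices:

Strassen's algorithm requires power-of-2 dimensions. Pad 48x48 to 64x64 (next power of 2).

Standard algorithm: 48^3 = 110592 multiplications
Strassen's algorithm: 7^(log2(64)) = 7^6 = 117649 multiplications
Difference: 110592 - 117649 = -7057 (Strassen uses MORE here due to padding overhead — for small or just-over-power-of-2 n, padding can outweigh the per-level savings)

Standard: 110592 multiplications (48^3). Strassen: 117649 multiplications (7^6, after padding to 64x64). Strassen reduces 8 recursive multiplications to 7 at each level.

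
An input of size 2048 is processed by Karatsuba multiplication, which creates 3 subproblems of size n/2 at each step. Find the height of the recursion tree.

For divide and conquer with division factor 2:

Problem sizes at each level:
Level 0: 2048
Level 1: 1024
Level 2: 512
Level 3: 256
Level 4: 128
Level 5: 64
Level 6: 32
Level 7: 16
Level 8: 8
Level 9: 4
Level 10: 2
Level 11: 1

The root is level 0 and the size-1 base case is level 11 (the tree spans levels 0 through 11, i.e. 12 levels counting the root), so the depth is the number of divisions: log_2(2048) = 11

The recursion tree depth is log_2(2048) = 11. At each level, the problem size is divided by 2, so it takes 11 divisions to reduce to a base case of size 1. The algorithm makes 3 recursive calls at each level.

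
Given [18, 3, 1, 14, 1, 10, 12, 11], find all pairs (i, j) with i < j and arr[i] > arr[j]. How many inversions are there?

Finding inversions in [18, 3, 1, 14, 1, 10, 12, 11]:

(0, 1): arr[0]=18 > arr[1]=3
(0, 2): arr[0]=18 > arr[2]=1
(0, 3): arr[0]=18 > arr[3]=14
(0, 4): arr[0]=18 > arr[4]=1
(0, 5): arr[0]=18 > arr[5]=10
(0, 6): arr[0]=18 > arr[6]=12
(0, 7): arr[0]=18 > arr[7]=11
(1, 2): arr[1]=3 > arr[2]=1
(1, 4): arr[1]=3 > arr[4]=1
(3, 4): arr[3]=14 > arr[4]=1
(3, 5): arr[3]=14 > arr[5]=10
(3, 6): arr[3]=14 > arr[6]=12
(3, 7): arr[3]=14 > arr[7]=11
(6, 7): arr[6]=12 > arr[7]=11

Total inversions: 14

The array has 14 inversion(s): (0,1), (0,2), (0,3), (0,4), (0,5), (0,6), (0,7), (1,2), (1,4), (3,4), (3,5), (3,6), (3,7), (6,7). Each pair (i,j) satisfies i < j and arr[i] > arr[j].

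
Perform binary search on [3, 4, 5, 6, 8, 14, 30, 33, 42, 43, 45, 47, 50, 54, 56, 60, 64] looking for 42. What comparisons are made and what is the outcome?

Binary search for 42 in [3, 4, 5, 6, 8, 14, 30, 33, 42, 43, 45, 47, 50, 54, 56, 60, 64]:

lo=0, hi=16, mid=8, arr[mid]=42 -> Found target at index 8!

Binary search finds 42 at index 8 after 1 comparisons. The search repeatedly halves the search space by comparing with the middle element.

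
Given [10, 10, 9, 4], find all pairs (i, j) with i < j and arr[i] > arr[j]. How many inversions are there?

Finding inversions in [10, 10, 9, 4]:

(0, 2): arr[0]=10 > arr[2]=9
(0, 3): arr[0]=10 > arr[3]=4
(1, 2): arr[1]=10 > arr[2]=9
(1, 3): arr[1]=10 > arr[3]=4
(2, 3): arr[2]=9 > arr[3]=4

Total inversions: 5

The array has 5 inversion(s): (0,2), (0,3), (1,2), (1,3), (2,3). Each pair (i,j) satisfies i < j and arr[i] > arr[j].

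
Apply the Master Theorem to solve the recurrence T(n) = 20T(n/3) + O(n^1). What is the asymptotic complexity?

Master Theorem for T(n) = 20T(n/3) + O(n^1):

a = 20, b = 3, c = 1
log_b(a) = log_3(20) = 2.7268

Case 1: c = 1 < log_3(20) = 2.7268
T(n) = O(n^(log_3 20))

For T(n) = 20T(n/3) + O(n^1): log_3(20) = 2.7268. This is Case 1 of the Master Theorem (c < log_b(a), work dominated by leaves), giving O(n^(log_3 20)).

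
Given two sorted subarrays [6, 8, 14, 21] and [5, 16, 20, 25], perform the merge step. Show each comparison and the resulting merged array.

Merging process:

Compare 6 vs 5: take 5 from right. Merged: [5]
Compare 6 vs 16: take 6 from left. Merged: [5, 6]
Compare 8 vs 16: take 8 from left. Merged: [5, 6, 8]
Compare 14 vs 16: take 14 from left. Merged: [5, 6, 8, 14]
Compare 21 vs 16: take 16 from right. Merged: [5, 6, 8, 14, 16]
Compare 21 vs 20: take 20 from right. Merged: [5, 6, 8, 14, 16, 20]
Compare 21 vs 25: take 21 from left. Merged: [5, 6, 8, 14, 16, 20, 21]
Append remaining from right: [25]. Merged: [5, 6, 8, 14, 16, 20, 21, 25]

Final merged array: [5, 6, 8, 14, 16, 20, 21, 25]
Total comparisons: 7

The merged array is [5, 6, 8, 14, 16, 20, 21, 25], requiring 7 comparisons. The merge step runs in O(n) time where n is the total number of elements.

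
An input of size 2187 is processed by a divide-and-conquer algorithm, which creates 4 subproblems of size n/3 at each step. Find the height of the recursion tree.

For divide and conquer with division factor 3:

Problem sizes at each level:
Level 0: 2187
Level 1: 729
Level 2: 243
Level 3: 81
Level 4: 27
Level 5: 9
Level 6: 3
Level 7: 1

The root is level 0 and the size-1 base case is level 7 (the tree spans levels 0 through 7, i.e. 8 levels counting the root), so the depth is the number of divisions: log_3(2187) = 7

The recursion tree depth is log_3(2187) = 7. At each level, the problem size is divided by 3, so it takes 7 divisions to reduce to a base case of size 1. The algorithm makes 4 recursive calls at each level.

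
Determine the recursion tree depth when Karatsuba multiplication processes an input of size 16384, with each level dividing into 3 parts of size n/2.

For divide and conquer with division factor 2:

Problem sizes at each level:
Level 0: 16384
Level 1: 8192
Level 2: 4096
Level 3: 2048
Level 4: 1024
Level 5: 512
Level 6: 256
Level 7: 128
Level 8: 64
Level 9: 32
Level 10: 16
Level 11: 8
Level 12: 4
Level 13: 2
Level 14: 1

The root is level 0 and the size-1 base case is level 14 (the tree spans levels 0 through 14, i.e. 15 levels counting the root), so the depth is the number of divisions: log_2(16384) = 14

The recursion tree depth is log_2(16384) = 14. At each level, the problem size is divided by 2, so it takes 14 divisions to reduce to a base case of size 1. The algorithm makes 3 recursive calls at each level.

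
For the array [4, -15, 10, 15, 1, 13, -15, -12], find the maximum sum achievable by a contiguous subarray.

Using Kadane's algorithm on [4, -15, 10, 15, 1, 13, -15, -12]:

Scanning through the array:
Position 1 (value -15): max_ending_here = -11, max_so_far = 4
Position 2 (value 10): max_ending_here = 10, max_so_far = 10
Position 3 (value 15): max_ending_here = 25, max_so_far = 25
Position 4 (value 1): max_ending_here = 26, max_so_far = 26
Position 5 (value 13): max_ending_here = 39, max_so_far = 39
Position 6 (value -15): max_ending_here = 24, max_so_far = 39
Position 7 (value -12): max_ending_here = 12, max_so_far = 39

Maximum subarray: [10, 15, 1, 13]
Maximum sum: 39

The maximum subarray is [10, 15, 1, 13] with sum 39. This subarray runs from index 2 to index 5.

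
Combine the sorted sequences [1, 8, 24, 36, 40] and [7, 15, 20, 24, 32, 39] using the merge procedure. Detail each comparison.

Merging process:

Compare 1 vs 7: take 1 from left. Merged: [1]
Compare 8 vs 7: take 7 from right. Merged: [1, 7]
Compare 8 vs 15: take 8 from left. Merged: [1, 7, 8]
Compare 24 vs 15: take 15 from right. Merged: [1, 7, 8, 15]
Compare 24 vs 20: take 20 from right. Merged: [1, 7, 8, 15, 20]
Compare 24 vs 24: take 24 from left. Merged: [1, 7, 8, 15, 20, 24]
Compare 36 vs 24: take 24 from right. Merged: [1, 7, 8, 15, 20, 24, 24]
Compare 36 vs 32: take 32 from right. Merged: [1, 7, 8, 15, 20, 24, 24, 32]
Compare 36 vs 39: take 36 from left. Merged: [1, 7, 8, 15, 20, 24, 24, 32, 36]
Compare 40 vs 39: take 39 from right. Merged: [1, 7, 8, 15, 20, 24, 24, 32, 36, 39]
Append remaining from left: [40]. Merged: [1, 7, 8, 15, 20, 24, 24, 32, 36, 39, 40]

Final merged array: [1, 7, 8, 15, 20, 24, 24, 32, 36, 39, 40]
Total comparisons: 10

The merged array is [1, 7, 8, 15, 20, 24, 24, 32, 36, 39, 40], requiring 10 comparisons. The merge step runs in O(n) time where n is the total number of elements.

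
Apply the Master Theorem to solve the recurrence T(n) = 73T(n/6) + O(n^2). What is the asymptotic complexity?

Master Theorem for T(n) = 73T(n/6) + O(n^2):

a = 73, b = 6, c = 2
log_b(a) = log_6(73) = 2.3946

Case 1: c = 2 < log_6(73) = 2.3946
T(n) = O(n^(log_6 73))

For T(n) = 73T(n/6) + O(n^2): log_6(73) = 2.3946. This is Case 1 of the Master Theorem (c < log_b(a), work dominated by leaves), giving O(n^(log_6 73)).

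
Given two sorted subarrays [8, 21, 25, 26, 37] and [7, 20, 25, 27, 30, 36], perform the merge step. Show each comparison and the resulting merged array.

Merging process:

Compare 8 vs 7: take 7 from right. Merged: [7]
Compare 8 vs 20: take 8 from left. Merged: [7, 8]
Compare 21 vs 20: take 20 from right. Merged: [7, 8, 20]
Compare 21 vs 25: take 21 from left. Merged: [7, 8, 20, 21]
Compare 25 vs 25: take 25 from left. Merged: [7, 8, 20, 21, 25]
Compare 26 vs 25: take 25 from right. Merged: [7, 8, 20, 21, 25, 25]
Compare 26 vs 27: take 26 from left. Merged: [7, 8, 20, 21, 25, 25, 26]
Compare 37 vs 27: take 27 from right. Merged: [7, 8, 20, 21, 25, 25, 26, 27]
Compare 37 vs 30: take 30 from right. Merged: [7, 8, 20, 21, 25, 25, 26, 27, 30]
Compare 37 vs 36: take 36 from right. Merged: [7, 8, 20, 21, 25, 25, 26, 27, 30, 36]
Append remaining from left: [37]. Merged: [7, 8, 20, 21, 25, 25, 26, 27, 30, 36, 37]

Final merged array: [7, 8, 20, 21, 25, 25, 26, 27, 30, 36, 37]
Total comparisons: 10

The merged array is [7, 8, 20, 21, 25, 25, 26, 27, 30, 36, 37], requiring 10 comparisons. The merge step runs in O(n) time where n is the total number of elements.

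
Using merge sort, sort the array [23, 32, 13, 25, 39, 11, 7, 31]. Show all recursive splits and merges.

Merge sort trace:

Split: [23, 32, 13, 25, 39, 11, 7, 31] -> [23, 32, 13, 25] and [39, 11, 7, 31]
  Split: [23, 32, 13, 25] -> [23, 32] and [13, 25]
    Split: [23, 32] -> [23] and [32]
    Merge: [23] + [32] -> [23, 32]
    Split: [13, 25] -> [13] and [25]
    Merge: [13] + [25] -> [13, 25]
  Merge: [23, 32] + [13, 25] -> [13, 23, 25, 32]
  Split: [39, 11, 7, 31] -> [39, 11] and [7, 31]
    Split: [39, 11] -> [39] and [11]
    Merge: [39] + [11] -> [11, 39]
    Split: [7, 31] -> [7] and [31]
    Merge: [7] + [31] -> [7, 31]
  Merge: [11, 39] + [7, 31] -> [7, 11, 31, 39]
Merge: [13, 23, 25, 32] + [7, 11, 31, 39] -> [7, 11, 13, 23, 25, 31, 32, 39]

Final sorted array: [7, 11, 13, 23, 25, 31, 32, 39]

The merge sort proceeds by recursively splitting the array and merging sorted halves.
After all merges, the sorted array is [7, 11, 13, 23, 25, 31, 32, 39].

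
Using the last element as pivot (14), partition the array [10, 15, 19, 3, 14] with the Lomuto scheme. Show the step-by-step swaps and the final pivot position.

Lomuto partition with pivot = 14:

Initial array: [10, 15, 19, 3, 14]

arr[0]=10 <= 14: swap with position 0, array becomes [10, 15, 19, 3, 14]
arr[1]=15 > 14: no swap
arr[2]=19 > 14: no swap
arr[3]=3 <= 14: swap with position 1, array becomes [10, 3, 19, 15, 14]

Place pivot at position 2: [10, 3, 14, 15, 19]
Pivot position: 2

After partitioning with pivot 14, the array becomes [10, 3, 14, 15, 19]. The pivot is placed at index 2. All elements to the left of the pivot are <= 14, and all elements to the right are > 14.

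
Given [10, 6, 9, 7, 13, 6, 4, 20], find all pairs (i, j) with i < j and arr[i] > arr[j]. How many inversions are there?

Finding inversions in [10, 6, 9, 7, 13, 6, 4, 20]:

(0, 1): arr[0]=10 > arr[1]=6
(0, 2): arr[0]=10 > arr[2]=9
(0, 3): arr[0]=10 > arr[3]=7
(0, 5): arr[0]=10 > arr[5]=6
(0, 6): arr[0]=10 > arr[6]=4
(1, 6): arr[1]=6 > arr[6]=4
(2, 3): arr[2]=9 > arr[3]=7
(2, 5): arr[2]=9 > arr[5]=6
(2, 6): arr[2]=9 > arr[6]=4
(3, 5): arr[3]=7 > arr[5]=6
(3, 6): arr[3]=7 > arr[6]=4
(4, 5): arr[4]=13 > arr[5]=6
(4, 6): arr[4]=13 > arr[6]=4
(5, 6): arr[5]=6 > arr[6]=4

Total inversions: 14

The array has 14 inversion(s): (0,1), (0,2), (0,3), (0,5), (0,6), (1,6), (2,3), (2,5), (2,6), (3,5), (3,6), (4,5), (4,6), (5,6). Each pair (i,j) satisfies i < j and arr[i] > arr[j].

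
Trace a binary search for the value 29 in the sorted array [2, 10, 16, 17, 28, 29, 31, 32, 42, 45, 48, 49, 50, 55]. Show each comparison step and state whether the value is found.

Binary search for 29 in [2, 10, 16, 17, 28, 29, 31, 32, 42, 45, 48, 49, 50, 55]:

lo=0, hi=13, mid=6, arr[mid]=31 -> 31 > 29, search left half
lo=0, hi=5, mid=2, arr[mid]=16 -> 16 < 29, search right half
lo=3, hi=5, mid=4, arr[mid]=28 -> 28 < 29, search right half
lo=5, hi=5, mid=5, arr[mid]=29 -> Found target at index 5!

Binary search finds 29 at index 5 after 4 comparisons. The search repeatedly halves the search space by comparing with the middle element.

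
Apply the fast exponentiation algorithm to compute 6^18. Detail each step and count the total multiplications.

Computing 6^18 by squaring (build up from 6^1; each line after the first costs one multiplication):

6^1 = 6
6^2 = (6^1)^2 = 6^2 = 36
6^4 = (6^2)^2 = 36^2 = 1296
6^8 = (6^4)^2 = 1296^2 = 1679616
6^9 = 6 * 6^8 = 6 * 1679616 = 10077696
6^18 = (6^9)^2 = 10077696^2 = 101559956668416

Result: 101559956668416
Multiplications needed: 5 (5 lines after 6^1)

6^18 = 101559956668416. Using exponentiation by squaring, this requires 5 multiplications. The key idea: if the exponent is even, square the half-power; if odd, multiply by the base once.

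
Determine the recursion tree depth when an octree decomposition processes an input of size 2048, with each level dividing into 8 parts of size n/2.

For divide and conquer with division factor 2:

Problem sizes at each level:
Level 0: 2048
Level 1: 1024
Level 2: 512
Level 3: 256
Level 4: 128
Level 5: 64
Level 6: 32
Level 7: 16
Level 8: 8
Level 9: 4
Level 10: 2
Level 11: 1

The root is level 0 and the size-1 base case is level 11 (the tree spans levels 0 through 11, i.e. 12 levels counting the root), so the depth is the number of divisions: log_2(2048) = 11

The recursion tree depth is log_2(2048) = 11. At each level, the problem size is divided by 2, so it takes 11 divisions to reduce to a base case of size 1. The algorithm makes 8 recursive calls at each level.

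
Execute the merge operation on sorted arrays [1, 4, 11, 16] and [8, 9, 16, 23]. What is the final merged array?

Merging process:

Compare 1 vs 8: take 1 from left. Merged: [1]
Compare 4 vs 8: take 4 from left. Merged: [1, 4]
Compare 11 vs 8: take 8 from right. Merged: [1, 4, 8]
Compare 11 vs 9: take 9 from right. Merged: [1, 4, 8, 9]
Compare 11 vs 16: take 11 from left. Merged: [1, 4, 8, 9, 11]
Compare 16 vs 16: take 16 from left. Merged: [1, 4, 8, 9, 11, 16]
Append remaining from right: [16, 23]. Merged: [1, 4, 8, 9, 11, 16, 16, 23]

Final merged array: [1, 4, 8, 9, 11, 16, 16, 23]
Total comparisons: 6

The merged array is [1, 4, 8, 9, 11, 16, 16, 23], requiring 6 comparisons. The merge step runs in O(n) time where n is the total number of elements.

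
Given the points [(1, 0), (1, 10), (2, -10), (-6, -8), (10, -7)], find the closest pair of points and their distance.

Computing all pairwise distances among 5 points:

d((1, 0), (1, 10)) = 10.0
d((1, 0), (2, -10)) = 10.0499
d((1, 0), (-6, -8)) = 10.6301
d((1, 0), (10, -7)) = 11.4018
d((1, 10), (2, -10)) = 20.025
d((1, 10), (-6, -8)) = 19.3132
d((1, 10), (10, -7)) = 19.2354
d((2, -10), (-6, -8)) = 8.2462 <-- minimum
d((2, -10), (10, -7)) = 8.544
d((-6, -8), (10, -7)) = 16.0312

Closest pair: (2, -10) and (-6, -8) with distance 8.2462

The closest pair is (2, -10) and (-6, -8) with Euclidean distance 8.2462. For 5 points, brute-force pairwise comparison is shown above. For large n, the divide-and-conquer algorithm (sort by x, recurse on halves, check the dividing strip) achieves O(n log n).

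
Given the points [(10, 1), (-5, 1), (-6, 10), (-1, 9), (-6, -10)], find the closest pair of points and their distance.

Computing all pairwise distances among 5 points:

d((10, 1), (-5, 1)) = 15.0
d((10, 1), (-6, 10)) = 18.3576
d((10, 1), (-1, 9)) = 13.6015
d((10, 1), (-6, -10)) = 19.4165
d((-5, 1), (-6, 10)) = 9.0554
d((-5, 1), (-1, 9)) = 8.9443
d((-5, 1), (-6, -10)) = 11.0454
d((-6, 10), (-1, 9)) = 5.099 <-- minimum
d((-6, 10), (-6, -10)) = 20.0
d((-1, 9), (-6, -10)) = 19.6469

Closest pair: (-6, 10) and (-1, 9) with distance 5.099

The closest pair is (-6, 10) and (-1, 9) with Euclidean distance 5.099. For 5 points, brute-force pairwise comparison is shown above. For large n, the divide-and-conquer algorithm (sort by x, recurse on halves, check the dividing strip) achieves O(n log n).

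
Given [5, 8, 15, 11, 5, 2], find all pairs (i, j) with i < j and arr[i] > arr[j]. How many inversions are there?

Finding inversions in [5, 8, 15, 11, 5, 2]:

(0, 5): arr[0]=5 > arr[5]=2
(1, 4): arr[1]=8 > arr[4]=5
(1, 5): arr[1]=8 > arr[5]=2
(2, 3): arr[2]=15 > arr[3]=11
(2, 4): arr[2]=15 > arr[4]=5
(2, 5): arr[2]=15 > arr[5]=2
(3, 4): arr[3]=11 > arr[4]=5
(3, 5): arr[3]=11 > arr[5]=2
(4, 5): arr[4]=5 > arr[5]=2

Total inversions: 9

The array has 9 inversion(s): (0,5), (1,4), (1,5), (2,3), (2,4), (2,5), (3,4), (3,5), (4,5). Each pair (i,j) satisfies i < j and arr[i] > arr[j].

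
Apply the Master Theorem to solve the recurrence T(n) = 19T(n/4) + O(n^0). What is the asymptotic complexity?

Master Theorem for T(n) = 19T(n/4) + O(n^0):

a = 19, b = 4, c = 0
log_b(a) = log_4(19) = 2.1240

Case 1: c = 0 < log_4(19) = 2.1240
T(n) = O(n^(log_4 19))

For T(n) = 19T(n/4) + O(n^0): log_4(19) = 2.1240. This is Case 1 of the Master Theorem (c < log_b(a), work dominated by leaves), giving O(n^(log_4 19)).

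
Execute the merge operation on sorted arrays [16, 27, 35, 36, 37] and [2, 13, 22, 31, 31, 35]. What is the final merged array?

Merging process:

Compare 16 vs 2: take 2 from right. Merged: [2]
Compare 16 vs 13: take 13 from right. Merged: [2, 13]
Compare 16 vs 22: take 16 from left. Merged: [2, 13, 16]
Compare 27 vs 22: take 22 from right. Merged: [2, 13, 16, 22]
Compare 27 vs 31: take 27 from left. Merged: [2, 13, 16, 22, 27]
Compare 35 vs 31: take 31 from right. Merged: [2, 13, 16, 22, 27, 31]
Compare 35 vs 31: take 31 from right. Merged: [2, 13, 16, 22, 27, 31, 31]
Compare 35 vs 35: take 35 from left. Merged: [2, 13, 16, 22, 27, 31, 31, 35]
Compare 36 vs 35: take 35 from right. Merged: [2, 13, 16, 22, 27, 31, 31, 35, 35]
Append remaining from left: [36, 37]. Merged: [2, 13, 16, 22, 27, 31, 31, 35, 35, 36, 37]

Final merged array: [2, 13, 16, 22, 27, 31, 31, 35, 35, 36, 37]
Total comparisons: 9

The merged array is [2, 13, 16, 22, 27, 31, 31, 35, 35, 36, 37], requiring 9 comparisons. The merge step runs in O(n) time where n is the total number of elements.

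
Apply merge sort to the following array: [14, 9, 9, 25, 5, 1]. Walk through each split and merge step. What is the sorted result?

Merge sort trace:

Split: [14, 9, 9, 25, 5, 1] -> [14, 9, 9] and [25, 5, 1]
  Split: [14, 9, 9] -> [14] and [9, 9]
    Split: [9, 9] -> [9] and [9]
    Merge: [9] + [9] -> [9, 9]
  Merge: [14] + [9, 9] -> [9, 9, 14]
  Split: [25, 5, 1] -> [25] and [5, 1]
    Split: [5, 1] -> [5] and [1]
    Merge: [5] + [1] -> [1, 5]
  Merge: [25] + [1, 5] -> [1, 5, 25]
Merge: [9, 9, 14] + [1, 5, 25] -> [1, 5, 9, 9, 14, 25]

Final sorted array: [1, 5, 9, 9, 14, 25]

The merge sort proceeds by recursively splitting the array and merging sorted halves.
After all merges, the sorted array is [1, 5, 9, 9, 14, 25].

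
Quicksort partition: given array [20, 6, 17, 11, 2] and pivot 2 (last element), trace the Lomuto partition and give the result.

Lomuto partition with pivot = 2:

Initial array: [20, 6, 17, 11, 2]

arr[0]=20 > 2: no swap
arr[1]=6 > 2: no swap
arr[2]=17 > 2: no swap
arr[3]=11 > 2: no swap

Place pivot at position 0: [2, 6, 17, 11, 20]
Pivot position: 0

After partitioning with pivot 2, the array becomes [2, 6, 17, 11, 20]. The pivot is placed at index 0. All elements to the left of the pivot are <= 2, and all elements to the right are > 2.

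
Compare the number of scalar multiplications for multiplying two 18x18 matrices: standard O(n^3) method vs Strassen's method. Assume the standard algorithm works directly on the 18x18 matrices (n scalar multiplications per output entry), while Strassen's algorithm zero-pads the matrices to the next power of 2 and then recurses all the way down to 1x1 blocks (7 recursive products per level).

Matrix multiplication for 18x18 matrices:

Strassen's algorithm requires power-of-2 dimensions. Pad 18x18 to 32x32 (next power of 2).

Standard algorithm: 18^3 = 5832 multiplications
Strassen's algorithm: 7^(log2(32)) = 7^5 = 16807 multiplications
Difference: 5832 - 16807 = -10975 (Strassen uses MORE here due to padding overhead — for small or just-over-power-of-2 n, padding can outweigh the per-level savings)

Standard: 5832 multiplications (18^3). Strassen: 16807 multiplications (7^5, after padding to 32x32). Strassen reduces 8 recursive multiplications to 7 at each level.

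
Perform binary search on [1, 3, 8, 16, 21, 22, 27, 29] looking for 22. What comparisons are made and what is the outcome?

Binary search for 22 in [1, 3, 8, 16, 21, 22, 27, 29]:

lo=0, hi=7, mid=3, arr[mid]=16 -> 16 < 22, search right half
lo=4, hi=7, mid=5, arr[mid]=22 -> Found target at index 5!

Binary search finds 22 at index 5 after 2 comparisons. The search repeatedly halves the search space by comparing with the middle element.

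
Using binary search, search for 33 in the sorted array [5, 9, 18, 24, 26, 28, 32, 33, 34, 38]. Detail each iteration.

Binary search for 33 in [5, 9, 18, 24, 26, 28, 32, 33, 34, 38]:

lo=0, hi=9, mid=4, arr[mid]=26 -> 26 < 33, search right half
lo=5, hi=9, mid=7, arr[mid]=33 -> Found target at index 7!

Binary search finds 33 at index 7 after 2 comparisons. The search repeatedly halves the search space by comparing with the middle element.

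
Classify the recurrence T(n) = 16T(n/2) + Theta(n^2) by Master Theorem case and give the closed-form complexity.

Master Theorem for T(n) = 16T(n/2) + O(n^2):

a = 16, b = 2, c = 2
log_b(a) = log_2(16) = 4.0000

Case 1: c = 2 < log_2(16) = 4.0000
T(n) = O(n^(log_2 16)) = O(n^4)

For T(n) = 16T(n/2) + O(n^2): log_2(16) = 4.0000. This is Case 1 of the Master Theorem (c < log_b(a), work dominated by leaves), giving O(n^4).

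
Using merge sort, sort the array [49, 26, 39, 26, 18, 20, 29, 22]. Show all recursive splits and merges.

Merge sort trace:

Split: [49, 26, 39, 26, 18, 20, 29, 22] -> [49, 26, 39, 26] and [18, 20, 29, 22]
  Split: [49, 26, 39, 26] -> [49, 26] and [39, 26]
    Split: [49, 26] -> [49] and [26]
    Merge: [49] + [26] -> [26, 49]
    Split: [39, 26] -> [39] and [26]
    Merge: [39] + [26] -> [26, 39]
  Merge: [26, 49] + [26, 39] -> [26, 26, 39, 49]
  Split: [18, 20, 29, 22] -> [18, 20] and [29, 22]
    Split: [18, 20] -> [18] and [20]
    Merge: [18] + [20] -> [18, 20]
    Split: [29, 22] -> [29] and [22]
    Merge: [29] + [22] -> [22, 29]
  Merge: [18, 20] + [22, 29] -> [18, 20, 22, 29]
Merge: [26, 26, 39, 49] + [18, 20, 22, 29] -> [18, 20, 22, 26, 26, 29, 39, 49]

Final sorted array: [18, 20, 22, 26, 26, 29, 39, 49]

The merge sort proceeds by recursively splitting the array and merging sorted halves.
After all merges, the sorted array is [18, 20, 22, 26, 26, 29, 39, 49].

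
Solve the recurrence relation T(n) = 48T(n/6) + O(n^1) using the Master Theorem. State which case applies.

Master Theorem for T(n) = 48T(n/6) + O(n^1):

a = 48, b = 6, c = 1
log_b(a) = log_6(48) = 2.1606

Case 1: c = 1 < log_6(48) = 2.1606
T(n) = O(n^(log_6 48))

For T(n) = 48T(n/6) + O(n^1): log_6(48) = 2.1606. This is Case 1 of the Master Theorem (c < log_b(a), work dominated by leaves), giving O(n^(log_6 48)).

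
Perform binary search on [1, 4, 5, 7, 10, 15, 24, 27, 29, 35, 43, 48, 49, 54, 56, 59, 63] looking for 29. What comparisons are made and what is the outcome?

Binary search for 29 in [1, 4, 5, 7, 10, 15, 24, 27, 29, 35, 43, 48, 49, 54, 56, 59, 63]:

lo=0, hi=16, mid=8, arr[mid]=29 -> Found target at index 8!

Binary search finds 29 at index 8 after 1 comparisons. The search repeatedly halves the search space by comparing with the middle element.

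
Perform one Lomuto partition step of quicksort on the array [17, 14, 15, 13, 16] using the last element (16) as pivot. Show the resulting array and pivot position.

Lomuto partition with pivot = 16:

Initial array: [17, 14, 15, 13, 16]

arr[0]=17 > 16: no swap
arr[1]=14 <= 16: swap with position 0, array becomes [14, 17, 15, 13, 16]
arr[2]=15 <= 16: swap with position 1, array becomes [14, 15, 17, 13, 16]
arr[3]=13 <= 16: swap with position 2, array becomes [14, 15, 13, 17, 16]

Place pivot at position 3: [14, 15, 13, 16, 17]
Pivot position: 3

After partitioning with pivot 16, the array becomes [14, 15, 13, 16, 17]. The pivot is placed at index 3. All elements to the left of the pivot are <= 16, and all elements to the right are > 16.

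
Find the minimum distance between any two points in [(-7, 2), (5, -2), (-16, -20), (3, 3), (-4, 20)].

Computing all pairwise distances among 5 points:

d((-7, 2), (5, -2)) = 12.6491
d((-7, 2), (-16, -20)) = 23.7697
d((-7, 2), (3, 3)) = 10.0499
d((-7, 2), (-4, 20)) = 18.2483
d((5, -2), (-16, -20)) = 27.6586
d((5, -2), (3, 3)) = 5.3852 <-- minimum
d((5, -2), (-4, 20)) = 23.7697
d((-16, -20), (3, 3)) = 29.8329
d((-16, -20), (-4, 20)) = 41.7612
d((3, 3), (-4, 20)) = 18.3848

Closest pair: (5, -2) and (3, 3) with distance 5.3852

The closest pair is (5, -2) and (3, 3) with Euclidean distance 5.3852. For 5 points, brute-force pairwise comparison is shown above. For large n, the divide-and-conquer algorithm (sort by x, recurse on halves, check the dividing strip) achieves O(n log n).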